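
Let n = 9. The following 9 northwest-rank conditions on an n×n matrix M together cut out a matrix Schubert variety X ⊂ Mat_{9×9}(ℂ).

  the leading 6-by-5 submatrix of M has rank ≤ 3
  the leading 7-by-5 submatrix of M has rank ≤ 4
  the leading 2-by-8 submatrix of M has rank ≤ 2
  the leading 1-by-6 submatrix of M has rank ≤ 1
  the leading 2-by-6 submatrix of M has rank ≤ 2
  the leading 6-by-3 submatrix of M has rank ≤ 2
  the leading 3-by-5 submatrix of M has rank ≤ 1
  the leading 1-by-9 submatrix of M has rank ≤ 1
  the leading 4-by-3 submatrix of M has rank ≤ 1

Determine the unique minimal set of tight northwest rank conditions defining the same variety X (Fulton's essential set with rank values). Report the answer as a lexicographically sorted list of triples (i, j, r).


Rank table r_w(9×9) implied by the 9 constraints:

  1, 1, 1, 1, 1, 1, 1, 1, 1
  1, 1, 1, 1, 1, 2, 2, 2, 2
  1, 1, 1, 1, 1, 2, 3, 3, 3
  1, 1, 1, 2, 2, 3, 4, 4, 4
  1, 2, 2, 3, 3, 4, 5, 5, 5
  1, 2, 2, 3, 3, 4, 5, 6, 6
  1, 2, 3, 4, 4, 5, 6, 7, 7
  1, 2, 3, 4, 5, 6, 7, 8, 8
  1, 2, 3, 4, 5, 6, 7, 8, 9

so w = (1, 6, 7, 4, 2, 8, 3, 5, 9).

4 SE-corners of the 12-cell Rothe diagram give Ess(w):

[(3, 5, 1), (4, 3, 1), (6, 3, 2), (6, 5, 3)]


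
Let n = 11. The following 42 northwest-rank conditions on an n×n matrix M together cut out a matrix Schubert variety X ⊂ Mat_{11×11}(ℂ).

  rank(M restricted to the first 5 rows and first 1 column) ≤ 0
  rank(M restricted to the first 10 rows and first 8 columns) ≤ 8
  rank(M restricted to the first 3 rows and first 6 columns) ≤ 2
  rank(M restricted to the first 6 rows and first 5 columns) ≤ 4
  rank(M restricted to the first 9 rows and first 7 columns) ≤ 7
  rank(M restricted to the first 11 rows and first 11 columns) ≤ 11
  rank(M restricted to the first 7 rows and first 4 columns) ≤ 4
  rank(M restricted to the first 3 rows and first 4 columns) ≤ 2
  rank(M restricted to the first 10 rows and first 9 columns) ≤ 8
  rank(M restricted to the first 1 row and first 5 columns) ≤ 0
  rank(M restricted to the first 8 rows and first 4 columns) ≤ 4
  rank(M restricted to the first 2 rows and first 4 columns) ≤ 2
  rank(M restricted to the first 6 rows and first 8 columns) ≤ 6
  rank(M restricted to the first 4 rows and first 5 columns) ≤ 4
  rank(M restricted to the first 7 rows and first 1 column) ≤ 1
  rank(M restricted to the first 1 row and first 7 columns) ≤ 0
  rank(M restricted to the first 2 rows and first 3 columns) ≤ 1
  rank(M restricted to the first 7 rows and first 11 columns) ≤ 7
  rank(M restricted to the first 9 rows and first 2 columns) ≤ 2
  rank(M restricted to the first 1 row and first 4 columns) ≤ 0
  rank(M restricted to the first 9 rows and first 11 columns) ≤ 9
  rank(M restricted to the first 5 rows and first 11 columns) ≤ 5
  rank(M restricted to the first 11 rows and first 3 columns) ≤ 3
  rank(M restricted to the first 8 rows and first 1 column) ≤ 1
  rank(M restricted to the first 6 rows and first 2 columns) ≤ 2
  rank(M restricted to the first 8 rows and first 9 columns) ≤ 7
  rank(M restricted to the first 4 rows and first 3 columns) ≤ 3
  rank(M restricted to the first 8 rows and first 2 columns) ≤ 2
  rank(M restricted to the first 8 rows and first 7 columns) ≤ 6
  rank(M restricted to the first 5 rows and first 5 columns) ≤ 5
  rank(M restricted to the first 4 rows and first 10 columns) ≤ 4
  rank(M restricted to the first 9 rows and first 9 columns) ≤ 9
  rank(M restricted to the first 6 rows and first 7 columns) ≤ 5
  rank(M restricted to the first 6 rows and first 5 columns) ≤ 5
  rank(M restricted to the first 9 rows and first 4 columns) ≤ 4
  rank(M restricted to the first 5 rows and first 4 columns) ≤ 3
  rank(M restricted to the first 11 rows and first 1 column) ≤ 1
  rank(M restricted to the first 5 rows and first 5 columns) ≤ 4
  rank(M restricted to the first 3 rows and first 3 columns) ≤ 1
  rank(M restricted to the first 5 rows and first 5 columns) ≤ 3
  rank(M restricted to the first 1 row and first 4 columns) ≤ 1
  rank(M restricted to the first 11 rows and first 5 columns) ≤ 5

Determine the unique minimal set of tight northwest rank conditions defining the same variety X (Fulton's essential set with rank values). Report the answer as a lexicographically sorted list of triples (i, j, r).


Rank table r_w(11×11) implied by the 42 constraints:

  i=1: 0  0  0  0  0  0  0  1  1  1  1
  i=2: 0  1  1  1  1  1  1  2  2  2  2
  i=3: 0  1  1  2  2  2  2  3  3  3  3
  i=4: 0  1  2  3  3  3  3  4  4  4  4
  i=5: 0  1  2  3  3  4  4  5  5  5  5
  i=6: 1  2  3  4  4  5  5  6  6  6  6
  i=7: 1  2  3  4  5  6  6  7  7  7  7
  i=8: 1  2  3  4  5  6  6  7  7  8  8
  i=9: 1  2  3  4  5  6  7  8  8  9  9
  i=10: 1  2  3  4  5  6  7  8  8  9  10
  i=11: 1  2  3  4  5  6  7  8  9  10  11

so w = (8, 2, 4, 3, 6, 1, 5, 10, 7, 11, 9).

7 SE-corners of the 16-cell Rothe diagram give Ess(w):

[(1, 7, 0), (3, 3, 1), (5, 1, 0), (5, 5, 3), (8, 7, 6), (8, 9, 7), (10, 9, 8)]


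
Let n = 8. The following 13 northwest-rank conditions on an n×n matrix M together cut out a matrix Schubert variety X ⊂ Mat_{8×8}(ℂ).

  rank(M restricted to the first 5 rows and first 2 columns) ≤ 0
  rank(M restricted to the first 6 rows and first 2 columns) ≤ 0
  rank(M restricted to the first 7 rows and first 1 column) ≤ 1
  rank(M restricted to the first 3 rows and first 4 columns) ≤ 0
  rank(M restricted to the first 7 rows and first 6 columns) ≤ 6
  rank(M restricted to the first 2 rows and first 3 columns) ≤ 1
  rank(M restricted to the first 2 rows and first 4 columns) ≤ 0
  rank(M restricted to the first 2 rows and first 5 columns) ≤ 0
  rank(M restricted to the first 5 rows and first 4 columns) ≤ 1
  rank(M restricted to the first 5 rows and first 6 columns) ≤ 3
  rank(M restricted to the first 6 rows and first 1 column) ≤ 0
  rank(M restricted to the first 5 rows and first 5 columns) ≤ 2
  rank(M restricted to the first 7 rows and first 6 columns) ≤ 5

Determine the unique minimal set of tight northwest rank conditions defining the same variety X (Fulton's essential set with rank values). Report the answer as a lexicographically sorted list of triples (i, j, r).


Computing R[i][j] = min implied NW-rank bound (n=8, 13 conditions):

  0  0  0  0  0  1  1  1
  0  0  0  0  0  1  2  2
  0  0  0  0  1  2  3  3
  0  0  1  1  2  3  4  4
  0  0  1  1  2  3  4  5
  0  0  1  2  3  4  5  6
  1  1  2  3  4  5  6  7
  1  2  3  4  5  6  7  8

so w = (6, 7, 5, 3, 8, 4, 1, 2).

4 SE-corners of the 21-cell Rothe diagram give Ess(w):

[(2, 5, 0), (3, 4, 0), (5, 4, 1), (6, 2, 0)]


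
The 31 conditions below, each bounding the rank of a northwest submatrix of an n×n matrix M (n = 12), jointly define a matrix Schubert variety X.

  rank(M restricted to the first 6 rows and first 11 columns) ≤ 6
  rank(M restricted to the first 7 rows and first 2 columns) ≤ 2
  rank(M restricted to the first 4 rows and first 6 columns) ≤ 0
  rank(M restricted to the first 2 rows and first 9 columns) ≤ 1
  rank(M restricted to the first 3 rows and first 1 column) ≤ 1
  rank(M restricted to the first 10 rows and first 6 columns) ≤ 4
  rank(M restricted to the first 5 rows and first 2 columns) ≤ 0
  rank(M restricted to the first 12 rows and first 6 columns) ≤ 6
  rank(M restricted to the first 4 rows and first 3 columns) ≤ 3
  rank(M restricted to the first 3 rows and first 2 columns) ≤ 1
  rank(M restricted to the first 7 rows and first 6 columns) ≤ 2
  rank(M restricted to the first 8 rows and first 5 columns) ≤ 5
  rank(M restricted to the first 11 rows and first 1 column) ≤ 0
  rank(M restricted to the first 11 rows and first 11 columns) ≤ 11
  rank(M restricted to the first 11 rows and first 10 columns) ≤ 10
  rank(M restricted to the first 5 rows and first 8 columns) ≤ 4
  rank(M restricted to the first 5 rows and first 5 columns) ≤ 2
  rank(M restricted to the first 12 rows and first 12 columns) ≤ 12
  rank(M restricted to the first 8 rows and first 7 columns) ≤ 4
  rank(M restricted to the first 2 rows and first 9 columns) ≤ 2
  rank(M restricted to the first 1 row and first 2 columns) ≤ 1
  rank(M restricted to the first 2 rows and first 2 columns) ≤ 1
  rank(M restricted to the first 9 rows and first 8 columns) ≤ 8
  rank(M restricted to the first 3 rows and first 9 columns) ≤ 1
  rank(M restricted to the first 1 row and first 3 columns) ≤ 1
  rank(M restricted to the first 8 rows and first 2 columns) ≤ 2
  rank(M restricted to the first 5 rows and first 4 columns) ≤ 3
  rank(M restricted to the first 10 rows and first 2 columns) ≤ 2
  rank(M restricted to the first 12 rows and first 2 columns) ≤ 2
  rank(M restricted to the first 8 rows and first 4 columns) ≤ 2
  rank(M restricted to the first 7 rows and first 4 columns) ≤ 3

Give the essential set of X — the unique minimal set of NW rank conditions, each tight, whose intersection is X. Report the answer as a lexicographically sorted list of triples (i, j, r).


Propagating the 31 rank bounds to every northwest block:

  R[1]: 0 0 0 0 0 0 1 1 1 1 1 1
  R[2]: 0 0 0 0 0 0 1 1 1 2 2 2
  R[3]: 0 0 0 0 0 0 1 1 1 2 3 3
  R[4]: 0 0 0 0 0 0 1 2 2 3 4 4
  R[5]: 0 0 1 1 1 1 2 3 3 4 5 5
  R[6]: 0 1 2 2 2 2 3 4 4 5 6 6
  R[7]: 0 1 2 2 2 2 3 4 5 6 7 7
  R[8]: 0 1 2 2 3 3 4 5 6 7 8 8
  R[9]: 0 1 2 3 4 4 5 6 7 8 9 9
  R[10]: 0 1 2 3 4 4 5 6 7 8 9 10
  R[11]: 0 1 2 3 4 5 6 7 8 9 10 11
  R[12]: 1 2 3 4 5 6 7 8 9 10 11 12

the unique w with this rank table is (7, 10, 11, 8, 3, 2, 9, 5, 4, 12, 6, 1).

D(w) has 41 cells with 7 SE-corners; essential set:

[(3, 9, 1), (4, 6, 0), (5, 2, 0), (7, 6, 2), (8, 4, 2), (10, 6, 4), (11, 1, 0)]


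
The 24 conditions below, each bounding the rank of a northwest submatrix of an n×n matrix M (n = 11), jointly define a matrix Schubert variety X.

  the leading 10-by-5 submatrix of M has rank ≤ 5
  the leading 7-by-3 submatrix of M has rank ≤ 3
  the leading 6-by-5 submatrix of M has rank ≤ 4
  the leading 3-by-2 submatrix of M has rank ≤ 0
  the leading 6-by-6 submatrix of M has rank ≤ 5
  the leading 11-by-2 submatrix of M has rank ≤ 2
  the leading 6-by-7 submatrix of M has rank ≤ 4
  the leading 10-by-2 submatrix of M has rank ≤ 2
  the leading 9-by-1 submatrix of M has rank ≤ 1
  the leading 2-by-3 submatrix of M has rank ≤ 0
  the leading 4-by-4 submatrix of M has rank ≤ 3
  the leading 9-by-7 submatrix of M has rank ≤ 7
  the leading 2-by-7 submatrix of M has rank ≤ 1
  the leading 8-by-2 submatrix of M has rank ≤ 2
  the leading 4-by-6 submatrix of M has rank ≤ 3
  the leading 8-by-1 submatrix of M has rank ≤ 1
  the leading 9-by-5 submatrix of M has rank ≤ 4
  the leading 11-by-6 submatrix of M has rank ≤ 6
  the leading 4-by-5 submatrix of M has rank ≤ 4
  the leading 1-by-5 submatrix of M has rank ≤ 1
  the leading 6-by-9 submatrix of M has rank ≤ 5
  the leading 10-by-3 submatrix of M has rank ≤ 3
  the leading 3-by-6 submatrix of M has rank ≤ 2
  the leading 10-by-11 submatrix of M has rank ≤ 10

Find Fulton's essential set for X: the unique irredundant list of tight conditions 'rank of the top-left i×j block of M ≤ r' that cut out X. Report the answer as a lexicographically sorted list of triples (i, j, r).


Propagating the 24 rank bounds to every northwest block:

  row 1: 0, 0, 0, 1, 1, 1, 1, 1, 1, 1, 1
  row 2: 0, 0, 0, 1, 1, 1, 1, 2, 2, 2, 2
  row 3: 0, 0, 1, 2, 2, 2, 2, 3, 3, 3, 3
  row 4: 1, 1, 2, 3, 3, 3, 3, 4, 4, 4, 4
  row 5: 1, 2, 3, 4, 4, 4, 4, 5, 5, 5, 5
  row 6: 1, 2, 3, 4, 4, 4, 4, 5, 5, 6, 6
  row 7: 1, 2, 3, 4, 4, 5, 5, 6, 6, 7, 7
  row 8: 1, 2, 3, 4, 4, 5, 6, 7, 7, 8, 8
  row 9: 1, 2, 3, 4, 4, 5, 6, 7, 8, 9, 9
  row 10: 1, 2, 3, 4, 5, 6, 7, 8, 9, 10, 10
  row 11: 1, 2, 3, 4, 5, 6, 7, 8, 9, 10, 11

hence w(1..11) = (4, 8, 3, 1, 2, 10, 6, 7, 9, 5, 11).

Rothe diagram D(w) (18 cells), 6 SE-corners (essential conditions):

[(2, 3, 0), (2, 7, 1), (3, 2, 0), (6, 7, 4), (6, 9, 5), (9, 5, 4)]


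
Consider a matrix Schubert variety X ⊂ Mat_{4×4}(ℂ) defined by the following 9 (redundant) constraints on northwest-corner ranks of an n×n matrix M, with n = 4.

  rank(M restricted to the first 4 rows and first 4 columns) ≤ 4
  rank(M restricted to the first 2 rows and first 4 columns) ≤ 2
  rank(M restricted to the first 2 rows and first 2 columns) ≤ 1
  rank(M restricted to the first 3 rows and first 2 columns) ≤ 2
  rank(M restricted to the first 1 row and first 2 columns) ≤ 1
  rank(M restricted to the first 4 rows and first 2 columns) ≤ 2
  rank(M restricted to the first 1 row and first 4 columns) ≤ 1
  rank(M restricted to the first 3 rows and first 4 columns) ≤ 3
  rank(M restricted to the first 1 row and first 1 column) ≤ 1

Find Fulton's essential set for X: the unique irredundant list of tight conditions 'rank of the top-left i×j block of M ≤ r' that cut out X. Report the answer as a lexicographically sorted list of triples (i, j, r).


Rank table r_w(4×4) implied by the 9 constraints:

  R[1]: 1 | 1 | 1 | 1
  R[2]: 1 | 1 | 2 | 2
  R[3]: 1 | 2 | 3 | 3
  R[4]: 1 | 2 | 3 | 4

reading off 1-entries of Δ²R: w = (1, 3, 2, 4).

|D(w)|=1, |Ess(w)|=1:

[(2, 2, 1)]


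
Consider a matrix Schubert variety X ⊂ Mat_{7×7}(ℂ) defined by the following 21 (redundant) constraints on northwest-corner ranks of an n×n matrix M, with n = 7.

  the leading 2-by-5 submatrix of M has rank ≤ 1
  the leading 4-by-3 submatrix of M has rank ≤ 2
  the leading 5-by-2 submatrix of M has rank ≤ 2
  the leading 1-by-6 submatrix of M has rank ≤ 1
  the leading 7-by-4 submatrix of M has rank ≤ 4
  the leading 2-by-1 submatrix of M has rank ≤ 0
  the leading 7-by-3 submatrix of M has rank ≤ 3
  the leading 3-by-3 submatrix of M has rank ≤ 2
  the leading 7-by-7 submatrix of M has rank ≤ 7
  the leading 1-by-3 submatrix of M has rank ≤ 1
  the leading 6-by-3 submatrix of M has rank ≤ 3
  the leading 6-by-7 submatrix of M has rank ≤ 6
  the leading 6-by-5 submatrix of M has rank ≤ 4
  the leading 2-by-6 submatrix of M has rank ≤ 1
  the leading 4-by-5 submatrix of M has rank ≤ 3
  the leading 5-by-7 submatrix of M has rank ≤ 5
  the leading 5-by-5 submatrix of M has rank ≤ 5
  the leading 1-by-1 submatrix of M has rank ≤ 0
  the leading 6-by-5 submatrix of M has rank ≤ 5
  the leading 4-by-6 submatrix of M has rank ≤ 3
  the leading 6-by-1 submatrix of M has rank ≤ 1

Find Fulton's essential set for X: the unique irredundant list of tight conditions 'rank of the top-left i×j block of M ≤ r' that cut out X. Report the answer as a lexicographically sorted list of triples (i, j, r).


Computing R[i][j] = min implied NW-rank bound (n=7, 21 conditions):

  row 1: 0 1 1 1 1 1 1
  row 2: 0 1 1 1 1 1 2
  row 3: 1 2 2 2 2 2 3
  row 4: 1 2 2 3 3 3 4
  row 5: 1 2 3 4 4 4 5
  row 6: 1 2 3 4 4 5 6
  row 7: 1 2 3 4 5 6 7

second differences of R give the permutation w = (2, 7, 1, 4, 3, 6, 5).

4 SE-corners of the 8-cell Rothe diagram give Ess(w):

[(2, 1, 0), (2, 6, 1), (4, 3, 2), (6, 5, 4)]


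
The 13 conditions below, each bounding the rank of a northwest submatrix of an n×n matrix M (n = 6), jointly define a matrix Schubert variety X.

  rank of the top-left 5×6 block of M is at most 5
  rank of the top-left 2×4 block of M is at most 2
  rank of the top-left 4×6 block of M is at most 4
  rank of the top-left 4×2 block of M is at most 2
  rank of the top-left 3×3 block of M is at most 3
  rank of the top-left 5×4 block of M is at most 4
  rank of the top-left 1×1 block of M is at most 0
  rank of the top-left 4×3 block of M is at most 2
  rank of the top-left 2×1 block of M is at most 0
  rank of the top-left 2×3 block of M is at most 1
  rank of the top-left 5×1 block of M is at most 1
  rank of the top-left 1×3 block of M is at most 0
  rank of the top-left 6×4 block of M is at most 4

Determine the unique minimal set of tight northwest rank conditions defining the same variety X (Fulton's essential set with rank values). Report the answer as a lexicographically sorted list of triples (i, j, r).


Recovering R(i,j) via the rank-extension bound from the 13 conditions:

  i=1: 0, 0, 0, 1, 1, 1
  i=2: 0, 1, 1, 2, 2, 2
  i=3: 1, 2, 2, 3, 3, 3
  i=4: 1, 2, 2, 3, 4, 4
  i=5: 1, 2, 3, 4, 5, 5
  i=6: 1, 2, 3, 4, 5, 6

so w = (4, 2, 1, 5, 3, 6).

ℓ(w)=5; the 3 essential cells (i,j,r):

[(1, 3, 0), (2, 1, 0), (4, 3, 2)]


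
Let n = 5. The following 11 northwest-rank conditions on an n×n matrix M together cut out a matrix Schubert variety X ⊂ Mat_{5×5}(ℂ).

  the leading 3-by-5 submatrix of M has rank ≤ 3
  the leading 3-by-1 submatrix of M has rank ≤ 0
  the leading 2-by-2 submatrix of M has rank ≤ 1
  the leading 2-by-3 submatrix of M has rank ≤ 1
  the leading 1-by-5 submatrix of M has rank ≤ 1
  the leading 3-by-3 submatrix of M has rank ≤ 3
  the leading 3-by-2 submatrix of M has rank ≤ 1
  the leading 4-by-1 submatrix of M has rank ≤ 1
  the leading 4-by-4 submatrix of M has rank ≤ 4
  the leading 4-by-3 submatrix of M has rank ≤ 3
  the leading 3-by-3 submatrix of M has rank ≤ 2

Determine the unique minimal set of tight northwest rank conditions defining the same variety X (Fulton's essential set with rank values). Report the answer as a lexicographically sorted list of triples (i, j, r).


Propagating the 11 rank bounds to every northwest block:

  0 1 1 1 1
  0 1 1 2 2
  0 1 2 3 3
  1 2 3 4 4
  1 2 3 4 5

reading off 1-entries of Δ²R: w = (2, 4, 3, 1, 5).

ℓ(w)=4; the 2 essential cells (i,j,r):

[(2, 3, 1), (3, 1, 0)]


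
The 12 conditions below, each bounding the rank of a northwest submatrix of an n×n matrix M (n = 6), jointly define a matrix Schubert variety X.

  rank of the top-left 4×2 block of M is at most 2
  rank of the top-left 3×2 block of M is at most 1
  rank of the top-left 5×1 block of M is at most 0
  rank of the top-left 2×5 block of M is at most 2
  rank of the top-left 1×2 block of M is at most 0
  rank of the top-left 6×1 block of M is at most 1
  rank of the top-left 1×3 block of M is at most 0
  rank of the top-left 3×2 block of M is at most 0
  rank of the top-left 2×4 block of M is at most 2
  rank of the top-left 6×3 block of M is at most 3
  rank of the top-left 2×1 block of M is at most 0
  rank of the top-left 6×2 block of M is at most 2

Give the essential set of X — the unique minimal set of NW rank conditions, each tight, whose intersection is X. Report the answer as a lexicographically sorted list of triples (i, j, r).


Reconstructing r_w from the 12 given conditions:

  R[1]: 0 | 0 | 0 | 1 | 1 | 1
  R[2]: 0 | 0 | 1 | 2 | 2 | 2
  R[3]: 0 | 0 | 1 | 2 | 3 | 3
  R[4]: 0 | 1 | 2 | 3 | 4 | 4
  R[5]: 0 | 1 | 2 | 3 | 4 | 5
  R[6]: 1 | 2 | 3 | 4 | 5 | 6

so w = (4, 3, 5, 2, 6, 1).

|D(w)|=9, |Ess(w)|=3:

[(1, 3, 0), (3, 2, 0), (5, 1, 0)]


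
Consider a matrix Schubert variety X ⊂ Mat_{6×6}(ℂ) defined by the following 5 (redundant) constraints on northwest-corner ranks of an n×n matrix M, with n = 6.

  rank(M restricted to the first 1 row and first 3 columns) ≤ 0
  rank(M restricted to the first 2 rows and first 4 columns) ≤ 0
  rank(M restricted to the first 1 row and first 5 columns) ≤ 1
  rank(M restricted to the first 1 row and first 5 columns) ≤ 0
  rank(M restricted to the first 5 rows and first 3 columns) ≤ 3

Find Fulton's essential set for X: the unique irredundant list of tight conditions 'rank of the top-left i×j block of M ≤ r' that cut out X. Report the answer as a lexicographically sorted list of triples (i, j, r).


Rank table r_w(6×6) implied by the 5 constraints:

  R[1]: 0 | 0 | 0 | 0 | 0 | 1
  R[2]: 0 | 0 | 0 | 0 | 1 | 2
  R[3]: 1 | 1 | 1 | 1 | 2 | 3
  R[4]: 1 | 2 | 2 | 2 | 3 | 4
  R[5]: 1 | 2 | 3 | 3 | 4 | 5
  R[6]: 1 | 2 | 3 | 4 | 5 | 6

so w = (6, 5, 1, 2, 3, 4).

ℓ(w)=9; the 2 essential cells (i,j,r):

[(1, 5, 0), (2, 4, 0)]


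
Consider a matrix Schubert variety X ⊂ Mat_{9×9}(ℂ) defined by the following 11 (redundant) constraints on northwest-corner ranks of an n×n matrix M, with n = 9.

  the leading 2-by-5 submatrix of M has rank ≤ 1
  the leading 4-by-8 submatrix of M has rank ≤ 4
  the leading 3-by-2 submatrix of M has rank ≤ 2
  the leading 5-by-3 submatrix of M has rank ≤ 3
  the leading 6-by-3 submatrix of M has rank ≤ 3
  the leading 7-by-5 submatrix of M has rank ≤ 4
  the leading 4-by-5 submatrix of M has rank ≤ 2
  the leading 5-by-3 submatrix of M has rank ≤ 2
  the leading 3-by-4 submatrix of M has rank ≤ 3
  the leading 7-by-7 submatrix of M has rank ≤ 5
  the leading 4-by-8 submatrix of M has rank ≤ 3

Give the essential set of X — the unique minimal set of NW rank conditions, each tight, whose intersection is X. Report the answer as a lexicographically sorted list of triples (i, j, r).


Computing R[i][j] = min implied NW-rank bound (n=9, 11 conditions):

  R[1]: 1  1  1  1  1  1  1  1  1
  R[2]: 1  1  1  1  1  2  2  2  2
  R[3]: 1  2  2  2  2  3  3  3  3
  R[4]: 1  2  2  2  2  3  3  3  4
  R[5]: 1  2  2  3  3  4  4  4  5
  R[6]: 1  2  3  4  4  5  5  5  6
  R[7]: 1  2  3  4  4  5  5  6  7
  R[8]: 1  2  3  4  5  6  6  7  8
  R[9]: 1  2  3  4  5  6  7  8  9

hence w(1..9) = (1, 6, 2, 9, 4, 3, 8, 5, 7).

Fulton essential set (6 of the 12 Rothe cells):

[(2, 5, 1), (4, 5, 2), (4, 8, 3), (5, 3, 2), (7, 5, 4), (7, 7, 5)]


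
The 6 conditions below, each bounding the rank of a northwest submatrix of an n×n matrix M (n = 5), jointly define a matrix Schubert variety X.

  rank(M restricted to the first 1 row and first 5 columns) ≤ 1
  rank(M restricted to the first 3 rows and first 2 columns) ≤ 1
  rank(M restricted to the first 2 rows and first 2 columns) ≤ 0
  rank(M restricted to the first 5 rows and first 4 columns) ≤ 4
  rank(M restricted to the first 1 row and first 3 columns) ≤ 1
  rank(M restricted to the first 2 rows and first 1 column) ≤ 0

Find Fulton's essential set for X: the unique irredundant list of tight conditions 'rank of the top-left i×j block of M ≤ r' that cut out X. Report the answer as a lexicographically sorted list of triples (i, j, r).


Computing R[i][j] = min implied NW-rank bound (n=5, 6 conditions):

  i=1: 0  0  1  1  1
  i=2: 0  0  1  2  2
  i=3: 1  1  2  3  3
  i=4: 1  2  3  4  4
  i=5: 1  2  3  4  5

hence w(1..5) = (3, 4, 1, 2, 5).

Fulton essential set (1 of the 4 Rothe cells):

[(2, 2, 0)]


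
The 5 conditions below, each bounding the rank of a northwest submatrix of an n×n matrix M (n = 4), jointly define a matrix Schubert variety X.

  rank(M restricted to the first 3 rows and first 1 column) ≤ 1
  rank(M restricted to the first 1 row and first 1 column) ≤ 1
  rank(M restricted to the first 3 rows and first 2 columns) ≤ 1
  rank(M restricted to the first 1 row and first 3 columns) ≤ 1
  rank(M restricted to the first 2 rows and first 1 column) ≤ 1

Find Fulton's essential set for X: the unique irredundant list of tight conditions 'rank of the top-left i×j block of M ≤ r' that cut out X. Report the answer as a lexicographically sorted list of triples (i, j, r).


Rank table r_w(4×4) implied by the 5 constraints:

  row 1: 1, 1, 1, 1
  row 2: 1, 1, 2, 2
  row 3: 1, 1, 2, 3
  row 4: 1, 2, 3, 4

giving w = (1, 3, 4, 2) via Δ²R.

1 SE-corner of the 2-cell Rothe diagram gives Ess(w):

[(3, 2, 1)]


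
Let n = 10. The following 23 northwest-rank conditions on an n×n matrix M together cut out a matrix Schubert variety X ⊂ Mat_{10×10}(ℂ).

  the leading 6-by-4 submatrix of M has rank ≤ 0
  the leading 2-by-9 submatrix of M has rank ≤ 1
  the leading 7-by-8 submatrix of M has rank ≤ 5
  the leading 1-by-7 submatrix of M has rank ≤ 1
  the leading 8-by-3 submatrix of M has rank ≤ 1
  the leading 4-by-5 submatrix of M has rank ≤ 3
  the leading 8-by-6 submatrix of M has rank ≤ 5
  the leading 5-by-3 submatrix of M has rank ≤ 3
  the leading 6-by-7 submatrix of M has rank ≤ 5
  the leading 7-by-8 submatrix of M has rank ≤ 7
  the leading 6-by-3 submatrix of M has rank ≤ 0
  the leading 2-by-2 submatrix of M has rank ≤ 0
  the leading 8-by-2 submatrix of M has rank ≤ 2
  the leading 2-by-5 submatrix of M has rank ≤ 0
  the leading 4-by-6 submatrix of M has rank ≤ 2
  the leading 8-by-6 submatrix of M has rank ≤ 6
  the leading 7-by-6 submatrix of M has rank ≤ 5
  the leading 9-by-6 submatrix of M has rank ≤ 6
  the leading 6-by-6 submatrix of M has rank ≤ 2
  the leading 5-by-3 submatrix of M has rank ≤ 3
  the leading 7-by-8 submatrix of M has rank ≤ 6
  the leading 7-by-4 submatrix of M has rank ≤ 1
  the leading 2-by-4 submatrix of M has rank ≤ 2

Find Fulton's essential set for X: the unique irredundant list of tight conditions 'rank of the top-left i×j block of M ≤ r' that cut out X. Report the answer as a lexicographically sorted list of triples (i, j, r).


Recovering R(i,j) via the rank-extension bound from the 23 conditions:

  R[1]: 0, 0, 0, 0, 0, 1, 1, 1, 1, 1
  R[2]: 0, 0, 0, 0, 0, 1, 1, 1, 1, 2
  R[3]: 0, 0, 0, 0, 1, 2, 2, 2, 2, 3
  R[4]: 0, 0, 0, 0, 1, 2, 3, 3, 3, 4
  R[5]: 0, 0, 0, 0, 1, 2, 3, 4, 4, 5
  R[6]: 0, 0, 0, 0, 1, 2, 3, 4, 5, 6
  R[7]: 1, 1, 1, 1, 2, 3, 4, 5, 6, 7
  R[8]: 1, 1, 1, 2, 3, 4, 5, 6, 7, 8
  R[9]: 1, 2, 2, 3, 4, 5, 6, 7, 8, 9
  R[10]: 1, 2, 3, 4, 5, 6, 7, 8, 9, 10

giving w = (6, 10, 5, 7, 8, 9, 1, 4, 2, 3) via Δ²R.

D(w) has 31 cells with 4 SE-corners; essential set:

[(2, 5, 0), (2, 9, 1), (6, 4, 0), (8, 3, 1)]


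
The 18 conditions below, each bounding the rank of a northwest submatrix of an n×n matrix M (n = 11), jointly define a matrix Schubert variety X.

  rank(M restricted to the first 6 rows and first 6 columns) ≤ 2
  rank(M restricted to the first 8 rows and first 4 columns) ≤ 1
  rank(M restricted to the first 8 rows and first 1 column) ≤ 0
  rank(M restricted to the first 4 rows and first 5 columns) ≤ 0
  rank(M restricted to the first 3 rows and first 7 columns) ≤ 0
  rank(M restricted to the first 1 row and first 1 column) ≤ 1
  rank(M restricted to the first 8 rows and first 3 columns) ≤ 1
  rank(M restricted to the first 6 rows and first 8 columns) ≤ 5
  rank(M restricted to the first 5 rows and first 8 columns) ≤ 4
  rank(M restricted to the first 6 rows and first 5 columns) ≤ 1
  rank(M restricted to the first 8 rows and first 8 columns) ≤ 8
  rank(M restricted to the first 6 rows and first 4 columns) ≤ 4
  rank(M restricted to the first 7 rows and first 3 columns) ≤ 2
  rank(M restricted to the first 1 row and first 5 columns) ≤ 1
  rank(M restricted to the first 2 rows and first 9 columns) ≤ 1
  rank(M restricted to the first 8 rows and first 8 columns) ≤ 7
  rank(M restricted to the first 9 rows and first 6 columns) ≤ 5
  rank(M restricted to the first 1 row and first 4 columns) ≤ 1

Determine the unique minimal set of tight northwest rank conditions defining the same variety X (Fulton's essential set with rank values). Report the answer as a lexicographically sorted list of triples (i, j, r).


The tightest implied rank at each (i,j), from the 18 conditions:

  0  0  0  0  0  0  0  1  1  1  1
  0  0  0  0  0  0  0  1  1  2  2
  0  0  0  0  0  0  0  1  2  3  3
  0  0  0  0  0  1  1  2  3  4  4
  0  1  1  1  1  2  2  3  4  5  5
  0  1  1  1  1  2  3  4  5  6  6
  0  1  1  1  2  3  4  5  6  7  7
  0  1  1  1  2  3  4  5  6  7  8
  1  2  2  2  3  4  5  6  7  8  9
  1  2  3  3  4  5  6  7  8  9  10
  1  2  3  4  5  6  7  8  9  10  11

so w = (8, 10, 9, 6, 2, 7, 5, 11, 1, 3, 4).

D(w) has 38 cells with 6 SE-corners; essential set:

[(2, 9, 1), (3, 7, 0), (4, 5, 0), (6, 5, 1), (8, 1, 0), (8, 4, 1)]


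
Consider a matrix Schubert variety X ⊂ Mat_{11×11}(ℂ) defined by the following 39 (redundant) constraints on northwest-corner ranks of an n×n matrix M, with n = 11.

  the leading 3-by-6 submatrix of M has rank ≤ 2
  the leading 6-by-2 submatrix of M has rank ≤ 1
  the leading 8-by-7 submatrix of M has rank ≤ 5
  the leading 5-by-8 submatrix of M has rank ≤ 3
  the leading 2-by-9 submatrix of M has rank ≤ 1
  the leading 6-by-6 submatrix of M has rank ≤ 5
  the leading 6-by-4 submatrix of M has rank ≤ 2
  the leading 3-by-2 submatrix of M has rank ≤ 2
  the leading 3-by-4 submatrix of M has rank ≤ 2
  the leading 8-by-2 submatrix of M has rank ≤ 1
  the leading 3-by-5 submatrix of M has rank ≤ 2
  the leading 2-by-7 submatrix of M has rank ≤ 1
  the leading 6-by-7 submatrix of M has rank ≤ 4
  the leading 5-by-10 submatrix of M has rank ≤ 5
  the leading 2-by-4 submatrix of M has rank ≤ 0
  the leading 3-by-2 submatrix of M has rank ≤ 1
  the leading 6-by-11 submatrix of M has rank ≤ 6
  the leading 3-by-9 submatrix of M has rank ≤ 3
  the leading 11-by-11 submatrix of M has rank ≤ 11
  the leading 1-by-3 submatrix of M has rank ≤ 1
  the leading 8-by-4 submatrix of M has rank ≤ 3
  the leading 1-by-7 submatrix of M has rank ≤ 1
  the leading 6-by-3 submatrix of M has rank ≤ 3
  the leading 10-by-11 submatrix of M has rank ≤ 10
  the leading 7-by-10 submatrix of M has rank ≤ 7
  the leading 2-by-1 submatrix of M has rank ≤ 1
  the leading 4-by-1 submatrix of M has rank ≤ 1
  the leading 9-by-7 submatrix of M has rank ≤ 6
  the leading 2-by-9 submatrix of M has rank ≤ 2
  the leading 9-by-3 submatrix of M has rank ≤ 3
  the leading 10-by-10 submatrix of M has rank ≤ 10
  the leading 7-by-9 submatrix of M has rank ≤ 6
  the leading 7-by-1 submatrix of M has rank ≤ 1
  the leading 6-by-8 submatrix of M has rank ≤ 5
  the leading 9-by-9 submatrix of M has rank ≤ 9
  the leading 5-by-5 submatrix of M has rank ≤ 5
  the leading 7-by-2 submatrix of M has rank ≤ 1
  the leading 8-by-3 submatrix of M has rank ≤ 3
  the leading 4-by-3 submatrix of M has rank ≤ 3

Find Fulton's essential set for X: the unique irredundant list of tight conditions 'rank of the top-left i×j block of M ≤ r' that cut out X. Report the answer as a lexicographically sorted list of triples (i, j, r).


Rank table r_w(11×11) implied by the 39 constraints:

  0  0  0  0  1  1  1  1  1  1  1
  0  0  0  0  1  1  1  1  1  2  2
  1  1  1  1  2  2  2  2  2  3  3
  1  1  2  2  3  3  3  3  3  4  4
  1  1  2  2  3  3  3  3  4  5  5
  1  1  2  2  3  4  4  4  5  6  6
  1  1  2  3  4  5  5  5  6  7  7
  1  1  2  3  4  5  5  6  7  8  8
  1  2  3  4  5  6  6  7  8  9  9
  1  2  3  4  5  6  7  8  9  10  10
  1  2  3  4  5  6  7  8  9  10  11

the unique w with this rank table is (5, 10, 1, 3, 9, 6, 4, 8, 2, 7, 11).

6 SE-corners of the 23-cell Rothe diagram give Ess(w):

[(2, 4, 0), (2, 9, 1), (5, 8, 3), (6, 4, 2), (8, 2, 1), (8, 7, 5)]


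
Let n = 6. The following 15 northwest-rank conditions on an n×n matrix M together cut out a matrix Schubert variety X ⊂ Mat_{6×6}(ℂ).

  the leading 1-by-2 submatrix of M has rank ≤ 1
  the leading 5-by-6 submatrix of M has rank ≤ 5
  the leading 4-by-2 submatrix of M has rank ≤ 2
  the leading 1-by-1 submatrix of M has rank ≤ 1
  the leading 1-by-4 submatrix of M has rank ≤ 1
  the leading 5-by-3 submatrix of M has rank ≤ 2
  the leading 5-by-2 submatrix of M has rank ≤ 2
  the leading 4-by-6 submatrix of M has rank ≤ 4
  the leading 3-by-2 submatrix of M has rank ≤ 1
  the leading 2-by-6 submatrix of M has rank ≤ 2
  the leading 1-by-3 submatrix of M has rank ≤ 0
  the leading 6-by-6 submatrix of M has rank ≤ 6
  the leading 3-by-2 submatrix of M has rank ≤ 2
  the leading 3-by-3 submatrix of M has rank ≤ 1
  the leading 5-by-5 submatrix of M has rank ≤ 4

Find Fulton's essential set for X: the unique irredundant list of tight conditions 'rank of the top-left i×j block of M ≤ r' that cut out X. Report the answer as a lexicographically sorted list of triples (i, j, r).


Rank table r_w(6×6) implied by the 15 constraints:

  0  0  0  1  1  1
  1  1  1  2  2  2
  1  1  1  2  3  3
  1  2  2  3  4  4
  1  2  2  3  4  5
  1  2  3  4  5  6

hence w(1..6) = (4, 1, 5, 2, 6, 3).

ℓ(w)=6; the 3 essential cells (i,j,r):

[(1, 3, 0), (3, 3, 1), (5, 3, 2)]


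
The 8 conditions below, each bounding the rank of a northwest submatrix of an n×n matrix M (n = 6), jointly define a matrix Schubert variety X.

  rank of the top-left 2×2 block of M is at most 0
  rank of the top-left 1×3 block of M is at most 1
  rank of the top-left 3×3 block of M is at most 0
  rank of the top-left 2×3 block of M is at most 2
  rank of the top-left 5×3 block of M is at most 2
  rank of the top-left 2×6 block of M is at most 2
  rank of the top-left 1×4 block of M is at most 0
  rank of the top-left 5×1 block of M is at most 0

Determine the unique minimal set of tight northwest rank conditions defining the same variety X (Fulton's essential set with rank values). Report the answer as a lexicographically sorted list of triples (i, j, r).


Reconstructing r_w from the 8 given conditions:

  row 1: 0 | 0 | 0 | 0 | 1 | 1
  row 2: 0 | 0 | 0 | 1 | 2 | 2
  row 3: 0 | 0 | 0 | 1 | 2 | 3
  row 4: 0 | 1 | 1 | 2 | 3 | 4
  row 5: 0 | 1 | 2 | 3 | 4 | 5
  row 6: 1 | 2 | 3 | 4 | 5 | 6

the unique w with this rank table is (5, 4, 6, 2, 3, 1).

ℓ(w)=12; the 3 essential cells (i,j,r):

[(1, 4, 0), (3, 3, 0), (5, 1, 0)]


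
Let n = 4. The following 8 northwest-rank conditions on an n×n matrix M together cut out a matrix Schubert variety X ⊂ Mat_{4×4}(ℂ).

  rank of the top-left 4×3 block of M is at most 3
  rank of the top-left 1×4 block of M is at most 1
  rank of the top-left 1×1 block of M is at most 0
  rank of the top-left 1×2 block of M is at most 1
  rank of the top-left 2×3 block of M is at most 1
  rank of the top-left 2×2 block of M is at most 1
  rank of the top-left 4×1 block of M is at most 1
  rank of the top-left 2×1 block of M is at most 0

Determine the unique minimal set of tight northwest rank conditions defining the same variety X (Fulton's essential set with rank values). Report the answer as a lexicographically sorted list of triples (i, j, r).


Propagating the 8 rank bounds to every northwest block:

  0 1 1 1
  0 1 1 2
  1 2 2 3
  1 2 3 4

so w = (2, 4, 1, 3).

Fulton essential set (2 of the 3 Rothe cells):

[(2, 1, 0), (2, 3, 1)]


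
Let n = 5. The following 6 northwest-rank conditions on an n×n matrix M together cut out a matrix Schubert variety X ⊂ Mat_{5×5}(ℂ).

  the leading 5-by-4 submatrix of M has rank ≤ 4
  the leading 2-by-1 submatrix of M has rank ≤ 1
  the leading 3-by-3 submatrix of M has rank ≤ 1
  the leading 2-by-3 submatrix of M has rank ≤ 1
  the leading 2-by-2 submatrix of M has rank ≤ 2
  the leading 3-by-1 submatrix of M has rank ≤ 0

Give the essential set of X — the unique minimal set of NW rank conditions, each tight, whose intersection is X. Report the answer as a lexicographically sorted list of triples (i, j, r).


Propagating the 6 rank bounds to every northwest block:

  R[1]: 0  1  1  1  1
  R[2]: 0  1  1  2  2
  R[3]: 0  1  1  2  3
  R[4]: 1  2  2  3  4
  R[5]: 1  2  3  4  5

second differences of R give the permutation w = (2, 4, 5, 1, 3).

ℓ(w)=5; the 2 essential cells (i,j,r):

[(3, 1, 0), (3, 3, 1)]


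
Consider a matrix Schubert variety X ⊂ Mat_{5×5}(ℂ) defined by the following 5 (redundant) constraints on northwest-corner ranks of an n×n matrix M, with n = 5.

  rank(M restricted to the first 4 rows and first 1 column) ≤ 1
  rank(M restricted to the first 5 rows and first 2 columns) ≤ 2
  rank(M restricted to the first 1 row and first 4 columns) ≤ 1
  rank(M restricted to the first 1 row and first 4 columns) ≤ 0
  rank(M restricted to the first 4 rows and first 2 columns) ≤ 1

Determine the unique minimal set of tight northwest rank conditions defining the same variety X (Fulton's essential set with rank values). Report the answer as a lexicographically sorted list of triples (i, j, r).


Reconstructing r_w from the 5 given conditions:

  0, 0, 0, 0, 1
  1, 1, 1, 1, 2
  1, 1, 2, 2, 3
  1, 1, 2, 3, 4
  1, 2, 3, 4, 5

giving w = (5, 1, 3, 4, 2) via Δ²R.

D(w) has 6 cells with 2 SE-corners; essential set:

[(1, 4, 0), (4, 2, 1)]


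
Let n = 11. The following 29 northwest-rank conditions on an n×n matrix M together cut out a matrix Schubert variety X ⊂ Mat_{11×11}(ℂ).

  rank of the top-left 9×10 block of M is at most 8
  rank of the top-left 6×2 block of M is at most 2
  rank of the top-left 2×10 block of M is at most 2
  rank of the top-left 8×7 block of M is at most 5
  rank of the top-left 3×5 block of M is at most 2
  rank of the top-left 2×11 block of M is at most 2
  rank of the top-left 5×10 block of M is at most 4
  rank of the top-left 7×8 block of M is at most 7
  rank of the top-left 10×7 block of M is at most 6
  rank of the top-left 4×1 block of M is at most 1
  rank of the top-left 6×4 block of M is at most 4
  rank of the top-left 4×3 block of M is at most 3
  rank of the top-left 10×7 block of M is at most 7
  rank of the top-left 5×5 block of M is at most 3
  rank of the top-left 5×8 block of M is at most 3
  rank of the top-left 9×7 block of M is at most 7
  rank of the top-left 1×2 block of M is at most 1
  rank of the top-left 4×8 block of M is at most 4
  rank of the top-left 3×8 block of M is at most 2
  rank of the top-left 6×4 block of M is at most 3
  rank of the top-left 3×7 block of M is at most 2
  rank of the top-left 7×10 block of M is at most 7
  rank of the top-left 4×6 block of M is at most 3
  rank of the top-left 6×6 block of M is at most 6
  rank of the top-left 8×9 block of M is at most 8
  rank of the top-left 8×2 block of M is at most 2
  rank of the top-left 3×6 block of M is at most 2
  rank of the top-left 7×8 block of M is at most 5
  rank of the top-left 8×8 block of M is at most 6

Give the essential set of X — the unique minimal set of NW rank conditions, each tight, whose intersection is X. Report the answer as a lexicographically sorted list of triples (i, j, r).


Recovering R(i,j) via the rank-extension bound from the 29 conditions:

  row 1: 1 1 1 1 1 1 1 1 1 1 1
  row 2: 1 2 2 2 2 2 2 2 2 2 2
  row 3: 1 2 2 2 2 2 2 2 3 3 3
  row 4: 1 2 3 3 3 3 3 3 4 4 4
  row 5: 1 2 3 3 3 3 3 3 4 4 5
  row 6: 1 2 3 3 4 4 4 4 5 5 6
  row 7: 1 2 3 4 5 5 5 5 6 6 7
  row 8: 1 2 3 4 5 5 5 6 7 7 8
  row 9: 1 2 3 4 5 6 6 7 8 8 9
  row 10: 1 2 3 4 5 6 6 7 8 9 10
  row 11: 1 2 3 4 5 6 7 8 9 10 11

the unique w with this rank table is (1, 2, 9, 3, 11, 5, 4, 8, 6, 10, 7).

6 SE-corners of the 16-cell Rothe diagram give Ess(w):

[(3, 8, 2), (5, 8, 3), (5, 10, 4), (6, 4, 3), (8, 7, 5), (10, 7, 6)]


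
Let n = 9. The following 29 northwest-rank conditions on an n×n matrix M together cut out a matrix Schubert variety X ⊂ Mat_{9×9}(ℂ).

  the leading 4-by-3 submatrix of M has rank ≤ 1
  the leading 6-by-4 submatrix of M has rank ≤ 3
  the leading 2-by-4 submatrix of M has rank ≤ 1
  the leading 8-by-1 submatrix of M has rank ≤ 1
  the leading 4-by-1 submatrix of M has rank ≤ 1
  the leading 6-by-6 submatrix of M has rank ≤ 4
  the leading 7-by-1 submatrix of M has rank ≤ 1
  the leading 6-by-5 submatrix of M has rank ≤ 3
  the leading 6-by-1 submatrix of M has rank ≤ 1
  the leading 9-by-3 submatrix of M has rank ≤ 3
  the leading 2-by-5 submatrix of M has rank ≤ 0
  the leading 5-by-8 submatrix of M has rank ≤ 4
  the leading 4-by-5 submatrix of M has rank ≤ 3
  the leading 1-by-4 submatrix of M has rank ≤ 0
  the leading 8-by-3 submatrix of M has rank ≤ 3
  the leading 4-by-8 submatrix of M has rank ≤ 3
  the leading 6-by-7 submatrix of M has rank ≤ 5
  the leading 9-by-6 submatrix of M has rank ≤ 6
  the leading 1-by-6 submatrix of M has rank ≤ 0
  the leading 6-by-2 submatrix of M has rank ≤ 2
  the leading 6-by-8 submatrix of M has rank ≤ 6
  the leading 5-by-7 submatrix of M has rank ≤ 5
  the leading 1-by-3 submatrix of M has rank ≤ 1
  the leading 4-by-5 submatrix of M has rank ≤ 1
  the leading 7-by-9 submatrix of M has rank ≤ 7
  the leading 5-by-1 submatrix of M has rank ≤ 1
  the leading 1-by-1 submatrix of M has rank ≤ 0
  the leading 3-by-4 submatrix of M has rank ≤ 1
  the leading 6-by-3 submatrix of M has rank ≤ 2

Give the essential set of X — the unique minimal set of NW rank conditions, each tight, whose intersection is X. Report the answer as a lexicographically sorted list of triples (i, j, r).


Recovering R(i,j) via the rank-extension bound from the 29 conditions:

  i=1: 0  0  0  0  0  0  1  1  1
  i=2: 0  0  0  0  0  1  2  2  2
  i=3: 1  1  1  1  1  2  3  3  3
  i=4: 1  1  1  1  1  2  3  3  4
  i=5: 1  2  2  2  2  3  4  4  5
  i=6: 1  2  2  3  3  4  5  5  6
  i=7: 1  2  3  4  4  5  6  6  7
  i=8: 1  2  3  4  5  6  7  7  8
  i=9: 1  2  3  4  5  6  7  8  9

hence w(1..9) = (7, 6, 1, 9, 2, 4, 3, 5, 8).

|D(w)|=17, |Ess(w)|=5:

[(1, 6, 0), (2, 5, 0), (4, 5, 1), (4, 8, 3), (6, 3, 2)]
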